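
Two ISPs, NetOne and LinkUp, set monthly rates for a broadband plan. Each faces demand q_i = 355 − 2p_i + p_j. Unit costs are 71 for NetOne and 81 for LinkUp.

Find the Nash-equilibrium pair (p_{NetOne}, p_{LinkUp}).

167, 171

NetOne's profit: π = (p_{NetOne} − 71)(355 − 2p_{NetOne} + p_{LinkUp}).
∂π/∂p_{NetOne} = 497 − 4p_{NetOne} + p_{LinkUp} = 0 ⇒ p_{NetOne} = 124.25 + 0.25p_{LinkUp}.
Similarly p_{LinkUp} = 129.25 + 0.25p_{NetOne}.
Substituting the second reaction function into the first: p_{NetOne} = 124.25 + 0.25(129.25 + 0.25p_{NetOne}), which gives 0.9375p_{NetOne} = 156.5625 ⇒ p_{NetOne} = 167.
Then p_{LinkUp} = 129.25 + 0.25·167 = 171.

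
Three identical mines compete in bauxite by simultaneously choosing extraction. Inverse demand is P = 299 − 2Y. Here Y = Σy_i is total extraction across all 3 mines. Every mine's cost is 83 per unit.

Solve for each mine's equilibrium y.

27

A representative mine's profit is π_i = y_i(299 − 2Y) − 83y_i, with Y = y_i + Σ_{j≠i} y_j.
First-order condition: 216 − 4y_i − 2Σ_{j≠i} y_j = 0.
In a symmetric equilibrium every mine chooses the same y, so Σ_{j≠i} y_j = 2y. The condition becomes 216 − 8y = 0, giving y = 216/8 = 27.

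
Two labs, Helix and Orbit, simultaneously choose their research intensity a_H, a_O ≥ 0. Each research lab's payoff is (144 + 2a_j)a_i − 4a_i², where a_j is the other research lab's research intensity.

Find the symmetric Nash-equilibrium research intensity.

Helix's payoff is (144 + 2a_O)a_H − 4a_H².
∂π/∂a_H = 144 + 2a_O − 8a_H = 0, so a_H = 18 + 0.25a_O.
Setting a_H = a_O in the reaction function: a_H = 18 + 0.25a_H, so a_H = 18 / 0.75 = 24.

24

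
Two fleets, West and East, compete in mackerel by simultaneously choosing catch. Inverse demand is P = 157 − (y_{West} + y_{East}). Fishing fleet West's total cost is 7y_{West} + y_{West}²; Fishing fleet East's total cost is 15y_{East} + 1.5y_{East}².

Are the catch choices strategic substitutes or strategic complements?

strategic substitutes

Fishing fleet West's profit: π = y_{West}(157 − (y_{West} + y_{East})) − 7y_{West} − y_{West}².
∂π/∂y_{West} = 150 − 4y_{West} − y_{East} = 0, so y_{West} = 37.5 − 0.25y_{East}.
The best-response slope dy_{West}/dy_{East} = −0.25 < 0: the reaction function is downward-sloping, so the choices are strategic substitutes.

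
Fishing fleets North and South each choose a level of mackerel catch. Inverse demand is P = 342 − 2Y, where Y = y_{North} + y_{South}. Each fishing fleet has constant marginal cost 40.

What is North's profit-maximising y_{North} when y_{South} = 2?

74.5

Fishing fleet North's profit: π = y_{North}(342 − 2(y_{North} + y_{South})) − 40y_{North}.
∂π/∂y_{North} = 302 − 4y_{North} − 2y_{South} = 0, so y_{North} = 75.5 − 0.5y_{South}.
At y_{South} = 2: y_{North} = 75.5 − 0.5·2 = 74.5.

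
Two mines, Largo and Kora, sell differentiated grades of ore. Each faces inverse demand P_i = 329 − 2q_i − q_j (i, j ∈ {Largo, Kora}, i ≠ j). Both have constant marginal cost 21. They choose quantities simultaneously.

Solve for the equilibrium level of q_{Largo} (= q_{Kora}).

61.6

Mine Largo's profit: π = q_{Largo}(329 − 2q_{Largo} − q_{Kora}) − 21q_{Largo}.
∂π/∂q_{Largo} = 308 − 4q_{Largo} − q_{Kora} = 0 ⇒ q_{Largo} = 77 − 0.25q_{Kora}.
Setting q_{Largo} = q_{Kora} in the reaction function: q_{Largo} = 77 − 0.25q_{Largo}, so q_{Largo} = 77 / 1.25 = 61.6.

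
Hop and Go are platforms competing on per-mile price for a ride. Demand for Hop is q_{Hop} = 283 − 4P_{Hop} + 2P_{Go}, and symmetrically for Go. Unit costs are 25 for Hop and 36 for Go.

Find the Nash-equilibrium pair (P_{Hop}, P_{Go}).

Hop's profit: π = (P_{Hop} − 25)(283 − 4P_{Hop} + 2P_{Go}).
∂π/∂P_{Hop} = 383 − 8P_{Hop} + 2P_{Go} = 0 ⇒ P_{Hop} = 47.875 + 0.25P_{Go}.
Similarly P_{Go} = 53.375 + 0.25P_{Hop}.
Plugging P_{Go} into Hop's best response: P_{Hop} = 47.875 + 0.25(53.375 + 0.25P_{Hop}) ⇒ 0.9375P_{Hop} = 1959/32, so P_{Hop} = 65.3.
Then P_{Go} = 53.375 + 0.25·65.3 = 69.7.

65.3, 69.7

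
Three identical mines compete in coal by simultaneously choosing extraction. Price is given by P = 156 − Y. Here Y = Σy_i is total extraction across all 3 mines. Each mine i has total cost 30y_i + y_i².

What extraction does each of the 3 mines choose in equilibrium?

21

A representative mine's profit is π_i = y_i(156 − Y) − 30y_i − y_i², with Y = y_i + Σ_{j≠i} y_j.
First-order condition: 126 − 4y_i − Σ_{j≠i} y_j = 0.
With identical mines, set every y_j = y: then 126 − 4y − 2y = 0, i.e. y = 126/6 = 21.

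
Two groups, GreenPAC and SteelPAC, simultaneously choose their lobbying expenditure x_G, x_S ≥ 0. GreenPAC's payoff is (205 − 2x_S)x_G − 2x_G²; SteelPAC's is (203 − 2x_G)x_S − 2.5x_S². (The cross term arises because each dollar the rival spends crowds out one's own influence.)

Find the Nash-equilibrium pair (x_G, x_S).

38.6875, 25.125

Expanding GreenPAC's payoff: 205x_G − 2x_Sx_G − 2x_G².
∂π/∂x_G = 205 − 2x_S − 4x_G = 0, so x_G = 51.25 − 0.5x_S.
Likewise for SteelPAC: x_S = 40.6 − 0.4x_G.
Solving the two reaction functions simultaneously: (1 − (−0.5)(−0.4))x_G = 51.25 − 0.5·40.6, so 0.8x_G = 30.95 and x_G = 38.6875.
Then x_S = 40.6 − 0.4·38.6875 = 25.125.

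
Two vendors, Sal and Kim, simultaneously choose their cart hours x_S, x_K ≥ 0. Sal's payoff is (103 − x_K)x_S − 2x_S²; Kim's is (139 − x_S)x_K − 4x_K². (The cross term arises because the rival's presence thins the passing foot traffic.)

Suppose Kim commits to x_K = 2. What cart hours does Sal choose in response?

25.25

Expanding Sal's payoff: 103x_S − x_Kx_S − 2x_S².
∂π/∂x_S = 103 − x_K − 4x_S = 0, so x_S = 25.75 − 0.25x_K.
At x_K = 2: x_S = 25.75 − 0.25·2 = 25.25.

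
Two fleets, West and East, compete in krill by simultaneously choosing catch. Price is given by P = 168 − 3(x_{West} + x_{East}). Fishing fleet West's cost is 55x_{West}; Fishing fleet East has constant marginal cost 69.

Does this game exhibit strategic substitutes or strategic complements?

strategic substitutes

Fishing fleet West's profit: π = x_{West}(168 − 3(x_{West} + x_{East})) − 55x_{West}.
∂π/∂x_{West} = 113 − 6x_{West} − 3x_{East} = 0, so x_{West} = 113/6 − 0.5x_{East}.
The best-response slope dx_{West}/dx_{East} = −0.5 < 0: the reaction function is downward-sloping, so the choices are strategic substitutes.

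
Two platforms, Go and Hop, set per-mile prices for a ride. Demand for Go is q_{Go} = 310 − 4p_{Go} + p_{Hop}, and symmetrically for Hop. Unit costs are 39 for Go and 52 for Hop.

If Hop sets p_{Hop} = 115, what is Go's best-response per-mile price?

Go's profit: π = (p_{Go} − 39)(310 − 4p_{Go} + p_{Hop}).
∂π/∂p_{Go} = 466 − 8p_{Go} + p_{Hop} = 0 ⇒ p_{Go} = 58.25 + 0.125p_{Hop}.
At p_{Hop} = 115: p_{Go} = 58.25 + 0.125·115 = 72.625.

72.625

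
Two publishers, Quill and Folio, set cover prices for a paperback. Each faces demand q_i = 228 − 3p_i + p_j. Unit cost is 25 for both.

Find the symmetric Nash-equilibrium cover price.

Quill's profit: π = (p_{Quill} − 25)(228 − 3p_{Quill} + p_{Folio}).
∂π/∂p_{Quill} = 303 − 6p_{Quill} + p_{Folio} = 0 ⇒ p_{Quill} = 50.5 + (1/6)p_{Folio}.
Setting p_{Quill} = p_{Folio} in the reaction function: p_{Quill} = 50.5 + (1/6)p_{Quill}, so p_{Quill} = 50.5 / (5/6) = 60.6.

60.6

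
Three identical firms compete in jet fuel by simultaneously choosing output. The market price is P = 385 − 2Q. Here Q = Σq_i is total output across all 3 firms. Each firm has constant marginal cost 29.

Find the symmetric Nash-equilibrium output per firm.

44.5

A representative firm's profit is π_i = q_i(385 − 2Q) − 29q_i, with Q = q_i + Σ_{j≠i} q_j.
First-order condition: 356 − 4q_i − 2Σ_{j≠i} q_j = 0.
With identical firms, set every q_j = q: then 356 − 4q − 4q = 0, i.e. q = 356/8 = 44.5.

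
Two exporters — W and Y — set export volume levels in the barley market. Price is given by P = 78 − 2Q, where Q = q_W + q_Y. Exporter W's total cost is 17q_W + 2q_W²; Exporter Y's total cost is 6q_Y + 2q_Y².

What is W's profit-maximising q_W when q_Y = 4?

Exporter W's profit: π = q_W(78 − 2(q_W + q_Y)) − 17q_W − 2q_W².
∂π/∂q_W = 61 − 8q_W − 2q_Y = 0, so q_W = 7.625 − 0.25q_Y.
At q_Y = 4: q_W = 7.625 − 0.25·4 = 6.625.

6.625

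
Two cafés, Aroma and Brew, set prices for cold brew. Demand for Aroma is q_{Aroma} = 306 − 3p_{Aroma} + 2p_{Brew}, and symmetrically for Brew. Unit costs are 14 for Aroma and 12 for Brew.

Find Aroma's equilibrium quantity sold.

Aroma's profit: π = (p_{Aroma} − 14)(306 − 3p_{Aroma} + 2p_{Brew}).
∂π/∂p_{Aroma} = 348 − 6p_{Aroma} + 2p_{Brew} = 0 ⇒ p_{Aroma} = 58 + (1/3)p_{Brew}.
Similarly p_{Brew} = 57 + (1/3)p_{Aroma}.
Plugging p_{Brew} into Aroma's best response: p_{Aroma} = 58 + (1/3)(57 + (1/3)p_{Aroma}) ⇒ (8/9)p_{Aroma} = 77, so p_{Aroma} = 86.625.
Then p_{Brew} = 57 + (1/3)·86.625 = 85.875.
q_{Aroma} = 306 − 3·86.625 + 2·85.875 = 217.875.

217.875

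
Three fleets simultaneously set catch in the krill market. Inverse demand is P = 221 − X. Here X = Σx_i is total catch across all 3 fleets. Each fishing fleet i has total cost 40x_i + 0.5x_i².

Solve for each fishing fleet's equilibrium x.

A representative fishing fleet's profit is π_i = x_i(221 − X) − 40x_i − 0.5x_i², with X = x_i + Σ_{j≠i} x_j.
First-order condition: 181 − 3x_i − Σ_{j≠i} x_j = 0.
Imposing symmetry (x_j = x for all j) turns Σ_{j≠i} x_j into 2x, so 181 = 5x and x = 36.2.

36.2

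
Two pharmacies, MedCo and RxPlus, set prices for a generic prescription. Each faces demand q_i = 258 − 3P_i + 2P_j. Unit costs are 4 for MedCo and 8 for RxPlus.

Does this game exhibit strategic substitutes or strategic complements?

strategic complements

MedCo's profit: π = (P_{MedCo} − 4)(258 − 3P_{MedCo} + 2P_{RxPlus}).
∂π/∂P_{MedCo} = 270 − 6P_{MedCo} + 2P_{RxPlus} = 0 ⇒ P_{MedCo} = 45 + (1/3)P_{RxPlus}.
The best-response slope dP_{MedCo}/dP_{RxPlus} = 1/3 > 0: the reaction function is upward-sloping, so the choices are strategic complements.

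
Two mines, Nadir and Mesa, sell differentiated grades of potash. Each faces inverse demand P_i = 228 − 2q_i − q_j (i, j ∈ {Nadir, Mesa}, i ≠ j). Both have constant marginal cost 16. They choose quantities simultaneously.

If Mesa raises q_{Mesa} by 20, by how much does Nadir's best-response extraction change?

-5

Mine Nadir's profit: π = q_{Nadir}(228 − 2q_{Nadir} − q_{Mesa}) − 16q_{Nadir}.
∂π/∂q_{Nadir} = 212 − 4q_{Nadir} − q_{Mesa} = 0 ⇒ q_{Nadir} = 53 − 0.25q_{Mesa}.
The reaction-function slope is −0.25, so a 20-unit rise in q_{Mesa} moves q_{Nadir} by −0.25 × 20 = −5. Nadir's best response falls — the actions are strategic substitutes.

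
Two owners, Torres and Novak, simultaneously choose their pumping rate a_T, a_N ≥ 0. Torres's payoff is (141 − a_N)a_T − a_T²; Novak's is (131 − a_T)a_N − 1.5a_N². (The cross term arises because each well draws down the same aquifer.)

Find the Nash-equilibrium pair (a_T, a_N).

58.4, 24.2

Expanding Torres's payoff: 141a_T − a_Na_T − a_T².
∂π/∂a_T = 141 − a_N − 2a_T = 0, so a_T = 70.5 − 0.5a_N.
Likewise for Novak: a_N = 131/3 − (1/3)a_T.
Substituting the second reaction function into the first: a_T = 70.5 − 0.5(131/3 − (1/3)a_T), which gives (5/6)a_T = 146/3 ⇒ a_T = 58.4.
Then a_N = 131/3 − (1/3)·58.4 = 24.2.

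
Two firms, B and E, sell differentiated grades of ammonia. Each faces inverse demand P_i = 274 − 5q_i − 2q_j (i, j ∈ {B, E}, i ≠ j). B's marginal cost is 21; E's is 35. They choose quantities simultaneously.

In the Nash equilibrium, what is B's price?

127.875

Firm B's profit: π = q_B(274 − 5q_B − 2q_E) − 21q_B.
∂π/∂q_B = 253 − 10q_B − 2q_E = 0 ⇒ q_B = 25.3 − 0.2q_E.
Similarly q_E = 23.9 − 0.2q_B.
Substituting the second reaction function into the first: q_B = 25.3 − 0.2(23.9 − 0.2q_B), which gives 0.96q_B = 20.52 ⇒ q_B = 21.375.
Then q_E = 23.9 − 0.2·21.375 = 19.625.
P_B = 274 − 5·21.375 − 2·19.625 = 127.875.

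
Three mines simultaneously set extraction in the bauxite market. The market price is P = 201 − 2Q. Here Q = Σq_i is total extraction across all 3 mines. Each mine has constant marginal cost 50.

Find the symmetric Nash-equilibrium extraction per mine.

18.875

A representative mine's profit is π_i = q_i(201 − 2Q) − 50q_i, with Q = q_i + Σ_{j≠i} q_j.
First-order condition: 151 − 4q_i − 2Σ_{j≠i} q_j = 0.
With identical mines, set every q_j = q: then 151 − 4q − 4q = 0, i.e. q = 151/8 = 18.875.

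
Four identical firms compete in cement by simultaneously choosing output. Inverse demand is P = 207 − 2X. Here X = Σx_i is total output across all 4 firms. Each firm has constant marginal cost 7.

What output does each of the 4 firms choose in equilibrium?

A representative firm's profit is π_i = x_i(207 − 2X) − 7x_i, with X = x_i + Σ_{j≠i} x_j.
First-order condition: 200 − 4x_i − 2Σ_{j≠i} x_j = 0.
In a symmetric equilibrium every firm chooses the same x, so Σ_{j≠i} x_j = 3x. The condition becomes 200 − 10x = 0, giving x = 200/10 = 20.

20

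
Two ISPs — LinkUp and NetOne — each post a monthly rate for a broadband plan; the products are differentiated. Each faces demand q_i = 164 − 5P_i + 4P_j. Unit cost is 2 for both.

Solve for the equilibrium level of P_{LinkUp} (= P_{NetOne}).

LinkUp's profit: π = (P_{LinkUp} − 2)(164 − 5P_{LinkUp} + 4P_{NetOne}).
∂π/∂P_{LinkUp} = 174 − 10P_{LinkUp} + 4P_{NetOne} = 0 ⇒ P_{LinkUp} = 17.4 + 0.4P_{NetOne}.
By symmetry P_{NetOne} = P_{LinkUp}; substituting into the reaction function, 0.6P_{LinkUp} = 17.4 and P_{LinkUp} = 29.

29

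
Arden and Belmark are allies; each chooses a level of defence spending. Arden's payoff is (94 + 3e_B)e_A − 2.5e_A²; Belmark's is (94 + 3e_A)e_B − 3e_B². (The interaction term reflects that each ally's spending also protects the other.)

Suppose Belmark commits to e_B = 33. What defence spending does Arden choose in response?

38.6

Expanding Arden's payoff: 94e_A + 3e_Be_A − 2.5e_A².
∂π/∂e_A = 94 + 3e_B − 5e_A = 0, so e_A = 18.8 + 0.6e_B.
At e_B = 33: e_A = 18.8 + 0.6·33 = 38.6.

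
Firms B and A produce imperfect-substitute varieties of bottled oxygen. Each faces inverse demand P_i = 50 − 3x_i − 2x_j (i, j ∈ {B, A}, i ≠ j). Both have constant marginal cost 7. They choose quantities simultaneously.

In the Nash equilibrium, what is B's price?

Firm B's profit: π = x_B(50 − 3x_B − 2x_A) − 7x_B.
∂π/∂x_B = 43 − 6x_B − 2x_A = 0 ⇒ x_B = 43/6 − (1/3)x_A.
By symmetry x_A = x_B; substituting into the reaction function, (4/3)x_B = 43/6 and x_B = 5.375.
P_B = 50 − 3·5.375 − 2·5.375 = 23.125.

23.125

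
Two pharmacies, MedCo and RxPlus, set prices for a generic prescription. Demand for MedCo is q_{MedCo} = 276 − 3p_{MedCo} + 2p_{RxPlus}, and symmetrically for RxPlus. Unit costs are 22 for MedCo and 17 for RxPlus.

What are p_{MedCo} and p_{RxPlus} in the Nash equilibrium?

MedCo's profit: π = (p_{MedCo} − 22)(276 − 3p_{MedCo} + 2p_{RxPlus}).
∂π/∂p_{MedCo} = 342 − 6p_{MedCo} + 2p_{RxPlus} = 0 ⇒ p_{MedCo} = 57 + (1/3)p_{RxPlus}.
Similarly p_{RxPlus} = 54.5 + (1/3)p_{MedCo}.
Plugging p_{RxPlus} into MedCo's best response: p_{MedCo} = 57 + (1/3)(54.5 + (1/3)p_{MedCo}) ⇒ (8/9)p_{MedCo} = 451/6, so p_{MedCo} = 84.5625.
Then p_{RxPlus} = 54.5 + (1/3)·84.5625 = 82.6875.

84.5625, 82.6875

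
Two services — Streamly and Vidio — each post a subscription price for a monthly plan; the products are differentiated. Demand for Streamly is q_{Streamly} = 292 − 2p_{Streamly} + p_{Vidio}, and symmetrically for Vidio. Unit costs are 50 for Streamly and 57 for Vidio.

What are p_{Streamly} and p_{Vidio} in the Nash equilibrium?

131.6, 134.4

Streamly's profit: π = (p_{Streamly} − 50)(292 − 2p_{Streamly} + p_{Vidio}).
∂π/∂p_{Streamly} = 392 − 4p_{Streamly} + p_{Vidio} = 0 ⇒ p_{Streamly} = 98 + 0.25p_{Vidio}.
Similarly p_{Vidio} = 101.5 + 0.25p_{Streamly}.
Substituting the second reaction function into the first: p_{Streamly} = 98 + 0.25(101.5 + 0.25p_{Streamly}), which gives 0.9375p_{Streamly} = 123.375 ⇒ p_{Streamly} = 131.6.
Then p_{Vidio} = 101.5 + 0.25·131.6 = 134.4.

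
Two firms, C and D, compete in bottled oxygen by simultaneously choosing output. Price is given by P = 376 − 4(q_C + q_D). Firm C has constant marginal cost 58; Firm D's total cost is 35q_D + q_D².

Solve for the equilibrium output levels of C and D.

Firm C's profit: π = q_C(376 − 4(q_C + q_D)) − 58q_C.
∂π/∂q_C = 318 − 8q_C − 4q_D = 0, so q_C = 39.75 − 0.5q_D.
For D: ∂π/∂q_D = 341 − 10q_D − 4q_C = 0 ⇒ q_D = 34.1 − 0.4q_C.
Substituting the second reaction function into the first: q_C = 39.75 − 0.5(34.1 − 0.4q_C), which gives 0.8q_C = 22.7 ⇒ q_C = 28.375.
Then q_D = 34.1 − 0.4·28.375 = 22.75.

28.375, 22.75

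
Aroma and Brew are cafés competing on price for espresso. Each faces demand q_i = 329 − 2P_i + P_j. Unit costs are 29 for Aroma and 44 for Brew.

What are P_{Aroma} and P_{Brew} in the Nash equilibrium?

131, 137

Aroma's profit: π = (P_{Aroma} − 29)(329 − 2P_{Aroma} + P_{Brew}).
∂π/∂P_{Aroma} = 387 − 4P_{Aroma} + P_{Brew} = 0 ⇒ P_{Aroma} = 96.75 + 0.25P_{Brew}.
Similarly P_{Brew} = 104.25 + 0.25P_{Aroma}.
Substituting the second reaction function into the first: P_{Aroma} = 96.75 + 0.25(104.25 + 0.25P_{Aroma}), which gives 0.9375P_{Aroma} = 122.8125 ⇒ P_{Aroma} = 131.
Then P_{Brew} = 104.25 + 0.25·131 = 137.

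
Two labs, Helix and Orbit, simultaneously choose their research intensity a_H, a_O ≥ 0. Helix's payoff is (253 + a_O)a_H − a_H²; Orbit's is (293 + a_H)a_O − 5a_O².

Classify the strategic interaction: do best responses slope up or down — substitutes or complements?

strategic complements

Expanding Helix's payoff: 253a_H + a_Oa_H − a_H².
∂π/∂a_H = 253 + a_O − 2a_H = 0, so a_H = 126.5 + 0.5a_O.
The best-response slope da_H/da_O = 0.5 > 0: the reaction function is upward-sloping, so the choices are strategic complements.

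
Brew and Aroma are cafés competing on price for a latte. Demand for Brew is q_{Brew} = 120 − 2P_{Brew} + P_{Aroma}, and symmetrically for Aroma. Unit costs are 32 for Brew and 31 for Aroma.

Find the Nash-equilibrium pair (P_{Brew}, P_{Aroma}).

Brew's profit: π = (P_{Brew} − 32)(120 − 2P_{Brew} + P_{Aroma}).
∂π/∂P_{Brew} = 184 − 4P_{Brew} + P_{Aroma} = 0 ⇒ P_{Brew} = 46 + 0.25P_{Aroma}.
Similarly P_{Aroma} = 45.5 + 0.25P_{Brew}.
Plugging P_{Aroma} into Brew's best response: P_{Brew} = 46 + 0.25(45.5 + 0.25P_{Brew}) ⇒ 0.9375P_{Brew} = 57.375, so P_{Brew} = 61.2.
Then P_{Aroma} = 45.5 + 0.25·61.2 = 60.8.

61.2, 60.8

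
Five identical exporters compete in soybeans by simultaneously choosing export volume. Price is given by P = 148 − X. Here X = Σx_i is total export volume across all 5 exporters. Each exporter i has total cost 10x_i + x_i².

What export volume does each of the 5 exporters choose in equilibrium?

17.25

A representative exporter's profit is π_i = x_i(148 − X) − 10x_i − x_i², with X = x_i + Σ_{j≠i} x_j.
First-order condition: 138 − 4x_i − Σ_{j≠i} x_j = 0.
With identical exporters, set every x_j = x: then 138 − 4x − 4x = 0, i.e. x = 138/8 = 17.25.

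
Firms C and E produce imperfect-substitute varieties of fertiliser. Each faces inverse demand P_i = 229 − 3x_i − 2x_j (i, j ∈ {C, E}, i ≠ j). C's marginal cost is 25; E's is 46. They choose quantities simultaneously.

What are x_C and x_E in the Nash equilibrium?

26.8125, 21.5625

Firm C's profit: π = x_C(229 − 3x_C − 2x_E) − 25x_C.
∂π/∂x_C = 204 − 6x_C − 2x_E = 0 ⇒ x_C = 34 − (1/3)x_E.
Similarly x_E = 30.5 − (1/3)x_C.
Substituting the second reaction function into the first: x_C = 34 − (1/3)(30.5 − (1/3)x_C), which gives (8/9)x_C = 143/6 ⇒ x_C = 26.8125.
Then x_E = 30.5 − (1/3)·26.8125 = 21.5625.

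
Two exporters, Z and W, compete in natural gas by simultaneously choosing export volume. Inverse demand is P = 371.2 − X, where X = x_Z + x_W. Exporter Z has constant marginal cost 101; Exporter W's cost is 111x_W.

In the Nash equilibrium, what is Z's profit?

8723.56

Exporter Z's profit: π = x_Z(371.2 − (x_Z + x_W)) − 101x_Z.
∂π/∂x_Z = 270.2 − 2x_Z − x_W = 0, so x_Z = 135.1 − 0.5x_W.
By the same steps for W: x_W = 130.1 − 0.5x_Z.
Substituting the second reaction function into the first: x_Z = 135.1 − 0.5(130.1 − 0.5x_Z), which gives 0.75x_Z = 70.05 ⇒ x_Z = 93.4.
Then x_W = 130.1 − 0.5·93.4 = 83.4.
Price P = 371.2 − 176.8 = 194.4.
Z's profit: (194.4 − 101)·93.4 = 8723.56.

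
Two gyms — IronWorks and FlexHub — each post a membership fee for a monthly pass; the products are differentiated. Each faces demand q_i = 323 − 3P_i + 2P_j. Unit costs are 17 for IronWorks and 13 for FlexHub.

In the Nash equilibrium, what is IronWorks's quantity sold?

227.25

IronWorks's profit: π = (P_{IronWorks} − 17)(323 − 3P_{IronWorks} + 2P_{FlexHub}).
∂π/∂P_{IronWorks} = 374 − 6P_{IronWorks} + 2P_{FlexHub} = 0 ⇒ P_{IronWorks} = 187/3 + (1/3)P_{FlexHub}.
Similarly P_{FlexHub} = 181/3 + (1/3)P_{IronWorks}.
Plugging P_{FlexHub} into IronWorks's best response: P_{IronWorks} = 187/3 + (1/3)(181/3 + (1/3)P_{IronWorks}) ⇒ (8/9)P_{IronWorks} = 742/9, so P_{IronWorks} = 92.75.
Then P_{FlexHub} = 181/3 + (1/3)·92.75 = 91.25.
q_{IronWorks} = 323 − 3·92.75 + 2·91.25 = 227.25.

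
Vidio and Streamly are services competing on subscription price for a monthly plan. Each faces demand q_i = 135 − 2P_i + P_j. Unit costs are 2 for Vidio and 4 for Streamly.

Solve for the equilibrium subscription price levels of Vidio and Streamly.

Vidio's profit: π = (P_{Vidio} − 2)(135 − 2P_{Vidio} + P_{Streamly}).
∂π/∂P_{Vidio} = 139 − 4P_{Vidio} + P_{Streamly} = 0 ⇒ P_{Vidio} = 34.75 + 0.25P_{Streamly}.
Similarly P_{Streamly} = 35.75 + 0.25P_{Vidio}.
Solving the two reaction functions simultaneously: (1 − (0.25)(0.25))P_{Vidio} = 34.75 + 0.25·35.75, so 0.9375P_{Vidio} = 43.6875 and P_{Vidio} = 46.6.
Then P_{Streamly} = 35.75 + 0.25·46.6 = 47.4.

46.6, 47.4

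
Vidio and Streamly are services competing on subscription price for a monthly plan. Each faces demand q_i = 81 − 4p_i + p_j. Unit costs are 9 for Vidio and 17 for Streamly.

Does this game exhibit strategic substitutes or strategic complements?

Vidio's profit: π = (p_{Vidio} − 9)(81 − 4p_{Vidio} + p_{Streamly}).
∂π/∂p_{Vidio} = 117 − 8p_{Vidio} + p_{Streamly} = 0 ⇒ p_{Vidio} = 14.625 + 0.125p_{Streamly}.
The best-response slope dp_{Vidio}/dp_{Streamly} = 0.125 > 0: the reaction function is upward-sloping, so the choices are strategic complements.

strategic complements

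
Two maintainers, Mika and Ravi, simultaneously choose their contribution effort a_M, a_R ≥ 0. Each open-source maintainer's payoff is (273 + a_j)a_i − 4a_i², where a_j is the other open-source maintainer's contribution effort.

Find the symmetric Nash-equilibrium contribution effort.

39

Mika's payoff is (273 + a_R)a_M − 4a_M².
∂π/∂a_M = 273 + a_R − 8a_M = 0, so a_M = 34.125 + 0.125a_R.
By symmetry a_R = a_M; substituting into the reaction function, 0.875a_M = 34.125 and a_M = 39.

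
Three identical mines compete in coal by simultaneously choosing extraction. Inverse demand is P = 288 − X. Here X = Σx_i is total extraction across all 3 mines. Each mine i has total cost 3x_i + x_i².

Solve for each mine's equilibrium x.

47.5

A representative mine's profit is π_i = x_i(288 − X) − 3x_i − x_i², with X = x_i + Σ_{j≠i} x_j.
First-order condition: 285 − 4x_i − Σ_{j≠i} x_j = 0.
Imposing symmetry (x_j = x for all j) turns Σ_{j≠i} x_j into 2x, so 285 = 6x and x = 47.5.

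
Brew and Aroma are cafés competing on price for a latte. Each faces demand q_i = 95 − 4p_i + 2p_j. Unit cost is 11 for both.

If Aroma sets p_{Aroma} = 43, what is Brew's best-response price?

Brew's profit: π = (p_{Brew} − 11)(95 − 4p_{Brew} + 2p_{Aroma}).
∂π/∂p_{Brew} = 139 − 8p_{Brew} + 2p_{Aroma} = 0 ⇒ p_{Brew} = 17.375 + 0.25p_{Aroma}.
At p_{Aroma} = 43: p_{Brew} = 17.375 + 0.25·43 = 28.125.

28.125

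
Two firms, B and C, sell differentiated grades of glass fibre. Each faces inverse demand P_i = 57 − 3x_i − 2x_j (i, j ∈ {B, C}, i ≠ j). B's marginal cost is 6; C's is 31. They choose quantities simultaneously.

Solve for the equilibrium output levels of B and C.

Firm B's profit: π = x_B(57 − 3x_B − 2x_C) − 6x_B.
∂π/∂x_B = 51 − 6x_B − 2x_C = 0 ⇒ x_B = 8.5 − (1/3)x_C.
Similarly x_C = 13/3 − (1/3)x_B.
Solving the two reaction functions simultaneously: (1 − (−1/3)(−1/3))x_B = 8.5 − (1/3)·(13/3), so (8/9)x_B = 127/18 and x_B = 7.9375.
Then x_C = 13/3 − (1/3)·7.9375 = 1.6875.

7.9375, 1.6875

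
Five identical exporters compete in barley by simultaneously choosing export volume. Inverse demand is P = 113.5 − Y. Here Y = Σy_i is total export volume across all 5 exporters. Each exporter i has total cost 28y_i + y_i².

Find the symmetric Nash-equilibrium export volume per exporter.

A representative exporter's profit is π_i = y_i(113.5 − Y) − 28y_i − y_i², with Y = y_i + Σ_{j≠i} y_j.
First-order condition: 85.5 − 4y_i − Σ_{j≠i} y_j = 0.
In a symmetric equilibrium every exporter chooses the same y, so Σ_{j≠i} y_j = 4y. The condition becomes 85.5 − 8y = 0, giving y = 85.5/8 = 10.6875.

10.6875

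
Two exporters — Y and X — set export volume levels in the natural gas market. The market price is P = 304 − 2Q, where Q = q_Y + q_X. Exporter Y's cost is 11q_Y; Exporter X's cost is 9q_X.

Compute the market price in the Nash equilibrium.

Exporter Y's profit: π = q_Y(304 − 2(q_Y + q_X)) − 11q_Y.
∂π/∂q_Y = 293 − 4q_Y − 2q_X = 0, so q_Y = 73.25 − 0.5q_X.
By the same steps for X: q_X = 73.75 − 0.5q_Y.
Plugging q_X into Y's best response: q_Y = 73.25 − 0.5(73.75 − 0.5q_Y) ⇒ 0.75q_Y = 36.375, so q_Y = 48.5.
Then q_X = 73.75 − 0.5·48.5 = 49.5.
Equilibrium price: P = 304 − 2·98 = 108.

108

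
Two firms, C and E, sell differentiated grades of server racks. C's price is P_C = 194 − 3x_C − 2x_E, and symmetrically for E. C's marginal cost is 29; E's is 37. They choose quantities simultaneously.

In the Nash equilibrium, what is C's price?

92.375

Firm C's profit: π = x_C(194 − 3x_C − 2x_E) − 29x_C.
∂π/∂x_C = 165 − 6x_C − 2x_E = 0 ⇒ x_C = 27.5 − (1/3)x_E.
Similarly x_E = 157/6 − (1/3)x_C.
Plugging x_E into C's best response: x_C = 27.5 − (1/3)(157/6 − (1/3)x_C) ⇒ (8/9)x_C = 169/9, so x_C = 21.125.
Then x_E = 157/6 − (1/3)·21.125 = 19.125.
P_C = 194 − 3·21.125 − 2·19.125 = 92.375.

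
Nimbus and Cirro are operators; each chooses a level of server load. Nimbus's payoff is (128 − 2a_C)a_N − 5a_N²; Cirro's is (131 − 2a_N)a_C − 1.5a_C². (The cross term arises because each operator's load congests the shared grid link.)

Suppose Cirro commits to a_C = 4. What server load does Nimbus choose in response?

12

Expanding Nimbus's payoff: 128a_N − 2a_Ca_N − 5a_N².
∂π/∂a_N = 128 − 2a_C − 10a_N = 0, so a_N = 12.8 − 0.2a_C.
At a_C = 4: a_N = 12.8 − 0.2·4 = 12.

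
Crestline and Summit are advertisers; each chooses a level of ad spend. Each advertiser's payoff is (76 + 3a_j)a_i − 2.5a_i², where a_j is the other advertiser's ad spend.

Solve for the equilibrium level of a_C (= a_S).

38

Crestline's payoff is (76 + 3a_S)a_C − 2.5a_C².
∂π/∂a_C = 76 + 3a_S − 5a_C = 0, so a_C = 15.2 + 0.6a_S.
The game is symmetric, so in equilibrium a_S = a_C: the reaction function gives 0.4a_C = 15.2, hence a_C = 38.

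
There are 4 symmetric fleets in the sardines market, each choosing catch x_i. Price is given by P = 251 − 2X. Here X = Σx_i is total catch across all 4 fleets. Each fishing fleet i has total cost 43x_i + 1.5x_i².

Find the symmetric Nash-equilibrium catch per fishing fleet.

16

A representative fishing fleet's profit is π_i = x_i(251 − 2X) − 43x_i − 1.5x_i², with X = x_i + Σ_{j≠i} x_j.
First-order condition: 208 − 7x_i − 2Σ_{j≠i} x_j = 0.
Imposing symmetry (x_j = x for all j) turns Σ_{j≠i} x_j into 3x, so 208 = 13x and x = 16.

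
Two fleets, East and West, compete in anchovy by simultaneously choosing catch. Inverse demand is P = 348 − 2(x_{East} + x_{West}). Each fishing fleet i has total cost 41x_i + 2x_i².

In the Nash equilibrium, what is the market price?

Fishing fleet East's profit: π = x_{East}(348 − 2(x_{East} + x_{West})) − 41x_{East} − 2x_{East}².
∂π/∂x_{East} = 307 − 8x_{East} − 2x_{West} = 0, so x_{East} = 38.375 − 0.25x_{West}.
The game is symmetric, so in equilibrium x_{West} = x_{East}: the reaction function gives 1.25x_{East} = 38.375, hence x_{East} = 30.7.
Equilibrium price: P = 348 − 2·61.4 = 225.2.

225.2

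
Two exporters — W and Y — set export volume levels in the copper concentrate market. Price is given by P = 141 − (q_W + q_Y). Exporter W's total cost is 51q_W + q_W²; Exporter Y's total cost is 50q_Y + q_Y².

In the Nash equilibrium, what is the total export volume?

Exporter W's profit: π = q_W(141 − (q_W + q_Y)) − 51q_W − q_W².
∂π/∂q_W = 90 − 4q_W − q_Y = 0, so q_W = 22.5 − 0.25q_Y.
By the same steps for Y: q_Y = 22.75 − 0.25q_W.
Substituting the second reaction function into the first: q_W = 22.5 − 0.25(22.75 − 0.25q_W), which gives 0.9375q_W = 16.8125 ⇒ q_W = 269/15.
Then q_Y = 22.75 − 0.25·(269/15) = 274/15.
Total export volume: 269/15 + 274/15 = 36.2.

36.2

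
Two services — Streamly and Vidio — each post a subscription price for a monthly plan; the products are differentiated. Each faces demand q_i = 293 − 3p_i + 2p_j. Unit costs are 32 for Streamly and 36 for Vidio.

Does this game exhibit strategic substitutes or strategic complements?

strategic complements

Streamly's profit: π = (p_{Streamly} − 32)(293 − 3p_{Streamly} + 2p_{Vidio}).
∂π/∂p_{Streamly} = 389 − 6p_{Streamly} + 2p_{Vidio} = 0 ⇒ p_{Streamly} = 389/6 + (1/3)p_{Vidio}.
The best-response slope dp_{Streamly}/dp_{Vidio} = 1/3 > 0: the reaction function is upward-sloping, so the choices are strategic complements.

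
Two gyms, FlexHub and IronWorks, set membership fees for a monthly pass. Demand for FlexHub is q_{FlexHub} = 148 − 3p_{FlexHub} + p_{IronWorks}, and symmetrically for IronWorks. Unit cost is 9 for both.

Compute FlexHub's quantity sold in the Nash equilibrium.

FlexHub's profit: π = (p_{FlexHub} − 9)(148 − 3p_{FlexHub} + p_{IronWorks}).
∂π/∂p_{FlexHub} = 175 − 6p_{FlexHub} + p_{IronWorks} = 0 ⇒ p_{FlexHub} = 175/6 + (1/6)p_{IronWorks}.
Setting p_{FlexHub} = p_{IronWorks} in the reaction function: p_{FlexHub} = 175/6 + (1/6)p_{FlexHub}, so p_{FlexHub} = (175/6) / (5/6) = 35.
q_{FlexHub} = 148 − 3·35 + 35 = 78.

78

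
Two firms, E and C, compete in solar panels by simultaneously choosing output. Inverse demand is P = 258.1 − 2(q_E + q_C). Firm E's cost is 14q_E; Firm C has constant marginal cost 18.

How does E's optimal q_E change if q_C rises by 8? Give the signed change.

-4

Firm E's profit: π = q_E(258.1 − 2(q_E + q_C)) − 14q_E.
∂π/∂q_E = 244.1 − 4q_E − 2q_C = 0, so q_E = 61.025 − 0.5q_C.
The reaction-function slope is −0.5, so an 8-unit rise in q_C moves q_E by −0.5 × 8 = −4. E's best response falls — the actions are strategic substitutes.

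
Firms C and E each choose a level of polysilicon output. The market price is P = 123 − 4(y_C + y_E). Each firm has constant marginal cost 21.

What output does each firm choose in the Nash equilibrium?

8.5

Firm C's profit: π = y_C(123 − 4(y_C + y_E)) − 21y_C.
∂π/∂y_C = 102 − 8y_C − 4y_E = 0, so y_C = 12.75 − 0.5y_E.
Setting y_C = y_E in the reaction function: y_C = 12.75 − 0.5y_C, so y_C = 12.75 / 1.5 = 8.5.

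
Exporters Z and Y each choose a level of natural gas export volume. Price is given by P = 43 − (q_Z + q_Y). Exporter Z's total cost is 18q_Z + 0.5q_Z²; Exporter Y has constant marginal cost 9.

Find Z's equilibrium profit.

15.36

Exporter Z's profit: π = q_Z(43 − (q_Z + q_Y)) − 18q_Z − 0.5q_Z².
∂π/∂q_Z = 25 − 3q_Z − q_Y = 0, so q_Z = 25/3 − (1/3)q_Y.
For Y: ∂π/∂q_Y = 34 − 2q_Y − q_Z = 0 ⇒ q_Y = 17 − 0.5q_Z.
Solving the two reaction functions simultaneously: (1 − (−1/3)(−0.5))q_Z = 25/3 − (1/3)·17, so (5/6)q_Z = 8/3 and q_Z = 3.2.
Then q_Y = 17 − 0.5·3.2 = 15.4.
Price P = 43 − 18.6 = 24.4.
Z's profit: (24.4 − 18)·3.2 − 0.5(3.2)² = 15.36.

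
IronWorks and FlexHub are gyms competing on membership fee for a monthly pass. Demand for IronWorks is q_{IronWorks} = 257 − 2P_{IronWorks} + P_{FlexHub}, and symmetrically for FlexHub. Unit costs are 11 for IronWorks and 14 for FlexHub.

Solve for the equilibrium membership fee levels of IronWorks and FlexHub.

93.4, 94.6

IronWorks's profit: π = (P_{IronWorks} − 11)(257 − 2P_{IronWorks} + P_{FlexHub}).
∂π/∂P_{IronWorks} = 279 − 4P_{IronWorks} + P_{FlexHub} = 0 ⇒ P_{IronWorks} = 69.75 + 0.25P_{FlexHub}.
Similarly P_{FlexHub} = 71.25 + 0.25P_{IronWorks}.
Solving the two reaction functions simultaneously: (1 − (0.25)(0.25))P_{IronWorks} = 69.75 + 0.25·71.25, so 0.9375P_{IronWorks} = 87.5625 and P_{IronWorks} = 93.4.
Then P_{FlexHub} = 71.25 + 0.25·93.4 = 94.6.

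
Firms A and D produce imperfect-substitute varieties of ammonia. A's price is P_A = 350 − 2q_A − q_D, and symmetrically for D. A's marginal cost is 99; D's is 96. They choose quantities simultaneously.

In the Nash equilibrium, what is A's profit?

Firm A's profit: π = q_A(350 − 2q_A − q_D) − 99q_A.
∂π/∂q_A = 251 − 4q_A − q_D = 0 ⇒ q_A = 62.75 − 0.25q_D.
Similarly q_D = 63.5 − 0.25q_A.
Plugging q_D into A's best response: q_A = 62.75 − 0.25(63.5 − 0.25q_A) ⇒ 0.9375q_A = 46.875, so q_A = 50.
Then q_D = 63.5 − 0.25·50 = 51.
P_A = 350 − 2·50 − 51 = 199.
Profit = (199 − 99)·50 = 5000.

5000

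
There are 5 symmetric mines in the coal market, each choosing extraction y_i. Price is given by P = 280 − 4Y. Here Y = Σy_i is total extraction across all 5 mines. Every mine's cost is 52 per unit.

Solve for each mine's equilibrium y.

9.5

A representative mine's profit is π_i = y_i(280 − 4Y) − 52y_i, with Y = y_i + Σ_{j≠i} y_j.
First-order condition: 228 − 8y_i − 4Σ_{j≠i} y_j = 0.
In a symmetric equilibrium every mine chooses the same y, so Σ_{j≠i} y_j = 4y. The condition becomes 228 − 24y = 0, giving y = 228/24 = 9.5.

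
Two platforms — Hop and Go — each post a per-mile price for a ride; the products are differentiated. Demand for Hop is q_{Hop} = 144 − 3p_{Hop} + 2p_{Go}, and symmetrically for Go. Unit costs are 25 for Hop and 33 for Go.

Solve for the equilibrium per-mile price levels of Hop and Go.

Hop's profit: π = (p_{Hop} − 25)(144 − 3p_{Hop} + 2p_{Go}).
∂π/∂p_{Hop} = 219 − 6p_{Hop} + 2p_{Go} = 0 ⇒ p_{Hop} = 36.5 + (1/3)p_{Go}.
Similarly p_{Go} = 40.5 + (1/3)p_{Hop}.
Substituting the second reaction function into the first: p_{Hop} = 36.5 + (1/3)(40.5 + (1/3)p_{Hop}), which gives (8/9)p_{Hop} = 50 ⇒ p_{Hop} = 56.25.
Then p_{Go} = 40.5 + (1/3)·56.25 = 59.25.

56.25, 59.25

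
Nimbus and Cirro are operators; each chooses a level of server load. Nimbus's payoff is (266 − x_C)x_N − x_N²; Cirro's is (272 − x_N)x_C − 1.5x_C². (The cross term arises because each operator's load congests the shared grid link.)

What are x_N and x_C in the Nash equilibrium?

105.2, 55.6

Expanding Nimbus's payoff: 266x_N − x_Cx_N − x_N².
∂π/∂x_N = 266 − x_C − 2x_N = 0, so x_N = 133 − 0.5x_C.
Likewise for Cirro: x_C = 272/3 − (1/3)x_N.
Solving the two reaction functions simultaneously: (1 − (−0.5)(−1/3))x_N = 133 − 0.5·(272/3), so (5/6)x_N = 263/3 and x_N = 105.2.
Then x_C = 272/3 − (1/3)·105.2 = 55.6.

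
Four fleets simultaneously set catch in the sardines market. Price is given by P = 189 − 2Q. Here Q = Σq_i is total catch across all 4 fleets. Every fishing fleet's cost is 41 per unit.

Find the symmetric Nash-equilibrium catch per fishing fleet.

14.8

A representative fishing fleet's profit is π_i = q_i(189 − 2Q) − 41q_i, with Q = q_i + Σ_{j≠i} q_j.
First-order condition: 148 − 4q_i − 2Σ_{j≠i} q_j = 0.
Imposing symmetry (q_j = q for all j) turns Σ_{j≠i} q_j into 3q, so 148 = 10q and q = 14.8.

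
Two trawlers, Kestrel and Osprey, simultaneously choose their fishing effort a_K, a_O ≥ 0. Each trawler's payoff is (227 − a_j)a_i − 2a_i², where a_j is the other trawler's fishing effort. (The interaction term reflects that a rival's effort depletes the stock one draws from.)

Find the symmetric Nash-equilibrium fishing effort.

Kestrel's payoff is (227 − a_O)a_K − 2a_K².
∂π/∂a_K = 227 − a_O − 4a_K = 0, so a_K = 56.75 − 0.25a_O.
By symmetry a_O = a_K; substituting into the reaction function, 1.25a_K = 56.75 and a_K = 45.4.

45.4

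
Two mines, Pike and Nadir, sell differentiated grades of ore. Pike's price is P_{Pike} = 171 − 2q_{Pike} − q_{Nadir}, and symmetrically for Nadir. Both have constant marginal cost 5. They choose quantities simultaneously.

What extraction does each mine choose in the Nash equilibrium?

Mine Pike's profit: π = q_{Pike}(171 − 2q_{Pike} − q_{Nadir}) − 5q_{Pike}.
∂π/∂q_{Pike} = 166 − 4q_{Pike} − q_{Nadir} = 0 ⇒ q_{Pike} = 41.5 − 0.25q_{Nadir}.
Setting q_{Pike} = q_{Nadir} in the reaction function: q_{Pike} = 41.5 − 0.25q_{Pike}, so q_{Pike} = 41.5 / 1.25 = 33.2.

33.2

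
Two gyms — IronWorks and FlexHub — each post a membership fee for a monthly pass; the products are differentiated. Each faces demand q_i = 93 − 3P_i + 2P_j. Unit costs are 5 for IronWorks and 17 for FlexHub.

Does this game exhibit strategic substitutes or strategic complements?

IronWorks's profit: π = (P_{IronWorks} − 5)(93 − 3P_{IronWorks} + 2P_{FlexHub}).
∂π/∂P_{IronWorks} = 108 − 6P_{IronWorks} + 2P_{FlexHub} = 0 ⇒ P_{IronWorks} = 18 + (1/3)P_{FlexHub}.
The best-response slope dP_{IronWorks}/dP_{FlexHub} = 1/3 > 0: the reaction function is upward-sloping, so the choices are strategic complements.

strategic complements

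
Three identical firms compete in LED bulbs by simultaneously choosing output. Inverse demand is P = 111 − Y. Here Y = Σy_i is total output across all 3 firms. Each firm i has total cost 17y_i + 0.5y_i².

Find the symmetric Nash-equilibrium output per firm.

A representative firm's profit is π_i = y_i(111 − Y) − 17y_i − 0.5y_i², with Y = y_i + Σ_{j≠i} y_j.
First-order condition: 94 − 3y_i − Σ_{j≠i} y_j = 0.
In a symmetric equilibrium every firm chooses the same y, so Σ_{j≠i} y_j = 2y. The condition becomes 94 − 5y = 0, giving y = 94/5 = 18.8.

18.8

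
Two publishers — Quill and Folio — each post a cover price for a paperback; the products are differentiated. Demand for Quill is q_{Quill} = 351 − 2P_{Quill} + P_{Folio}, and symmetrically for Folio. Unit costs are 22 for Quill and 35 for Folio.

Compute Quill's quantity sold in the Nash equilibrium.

222.8

Quill's profit: π = (P_{Quill} − 22)(351 − 2P_{Quill} + P_{Folio}).
∂π/∂P_{Quill} = 395 − 4P_{Quill} + P_{Folio} = 0 ⇒ P_{Quill} = 98.75 + 0.25P_{Folio}.
Similarly P_{Folio} = 105.25 + 0.25P_{Quill}.
Plugging P_{Folio} into Quill's best response: P_{Quill} = 98.75 + 0.25(105.25 + 0.25P_{Quill}) ⇒ 0.9375P_{Quill} = 125.0625, so P_{Quill} = 133.4.
Then P_{Folio} = 105.25 + 0.25·133.4 = 138.6.
q_{Quill} = 351 − 2·133.4 + 138.6 = 222.8.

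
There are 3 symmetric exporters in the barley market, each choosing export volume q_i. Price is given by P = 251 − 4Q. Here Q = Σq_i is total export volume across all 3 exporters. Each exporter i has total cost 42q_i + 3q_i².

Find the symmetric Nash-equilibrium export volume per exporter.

9.5

A representative exporter's profit is π_i = q_i(251 − 4Q) − 42q_i − 3q_i², with Q = q_i + Σ_{j≠i} q_j.
First-order condition: 209 − 14q_i − 4Σ_{j≠i} q_j = 0.
With identical exporters, set every q_j = q: then 209 − 14q − 8q = 0, i.e. q = 209/22 = 9.5.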